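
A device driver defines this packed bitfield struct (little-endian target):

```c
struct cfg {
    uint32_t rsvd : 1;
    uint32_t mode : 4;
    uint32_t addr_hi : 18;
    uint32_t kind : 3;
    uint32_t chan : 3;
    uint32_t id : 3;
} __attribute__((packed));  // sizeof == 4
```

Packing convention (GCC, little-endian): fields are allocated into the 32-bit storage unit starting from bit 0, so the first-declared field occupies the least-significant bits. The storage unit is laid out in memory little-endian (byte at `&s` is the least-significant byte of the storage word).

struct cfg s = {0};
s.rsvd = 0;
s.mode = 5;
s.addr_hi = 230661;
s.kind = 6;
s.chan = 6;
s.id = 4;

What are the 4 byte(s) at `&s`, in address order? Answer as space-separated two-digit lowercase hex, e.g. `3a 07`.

aa a0 70 9b

rsvd:1 = 0 → 0x0 << 0 → word 0x00000000
mode:4 = 5 → 0x5 << 1 → word 0x0000000a
addr_hi:18 = 230661 → 0x38505 << 5 → word 0x0070a0aa
kind:3 = 6 → 0x6 << 23 → word 0x0370a0aa
chan:3 = 6 → 0x6 << 26 → word 0x1b70a0aa
id:3 = 4 → 0x4 << 29 → word 0x9b70a0aa
word = 0x9b70a0aa → little-endian bytes:
  [0]=0xaa  [1]=0xa0  [2]=0x70  [3]=0x9b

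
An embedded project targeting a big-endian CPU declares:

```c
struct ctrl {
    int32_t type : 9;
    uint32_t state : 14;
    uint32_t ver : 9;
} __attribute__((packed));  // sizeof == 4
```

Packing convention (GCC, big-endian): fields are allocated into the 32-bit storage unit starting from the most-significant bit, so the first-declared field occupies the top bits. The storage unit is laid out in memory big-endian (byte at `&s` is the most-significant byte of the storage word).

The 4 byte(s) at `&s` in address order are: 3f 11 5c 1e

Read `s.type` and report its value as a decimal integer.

126

[0]=0x3f [1]=0x11 [2]=0x5c [3]=0x1e (big-endian) → word 0x3f115c1e
type:9 @ bit 23 → (0x3f115c1e>>23)&0x1ff = 0x7e  ←
state:14 @ bit 9 → (0x3f115c1e>>9)&0x3fff = 0x8ae
ver:9 @ bit 0 → (0x3f115c1e>>0)&0x1ff = 0x1e
type signed 9b, MSB=0: value = 126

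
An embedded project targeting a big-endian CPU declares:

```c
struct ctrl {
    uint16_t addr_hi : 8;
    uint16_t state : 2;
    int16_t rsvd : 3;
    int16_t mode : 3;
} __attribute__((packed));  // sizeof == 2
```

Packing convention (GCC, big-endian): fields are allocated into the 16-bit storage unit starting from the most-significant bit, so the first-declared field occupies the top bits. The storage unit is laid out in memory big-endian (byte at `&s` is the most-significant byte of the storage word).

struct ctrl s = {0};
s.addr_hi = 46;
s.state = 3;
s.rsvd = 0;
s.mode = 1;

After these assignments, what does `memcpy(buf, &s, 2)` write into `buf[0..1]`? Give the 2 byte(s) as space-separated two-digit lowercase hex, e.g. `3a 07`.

[8+:8] addr_hi=46 & 0xff = 0x2e; word=0x2e00
[6+:2] state=3 & 0x3 = 0x3; word=0x2ec0
[3+:3] rsvd=0 & 0x7 = 0x0; word=0x2ec0
[0+:3] mode=1 & 0x7 = 0x1; word=0x2ec1
word = 0x2ec1 → big-endian bytes:
  [0]=0x2e  [1]=0xc1

2e c1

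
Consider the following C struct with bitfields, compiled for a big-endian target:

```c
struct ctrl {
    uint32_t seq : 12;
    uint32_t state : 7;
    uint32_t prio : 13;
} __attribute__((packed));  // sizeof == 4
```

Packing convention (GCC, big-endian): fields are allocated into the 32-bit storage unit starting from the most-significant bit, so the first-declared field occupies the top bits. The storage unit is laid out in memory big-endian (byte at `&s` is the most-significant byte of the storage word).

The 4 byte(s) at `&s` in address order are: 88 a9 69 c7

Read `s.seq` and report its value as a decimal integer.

[0]=0x88 [1]=0xa9 [2]=0x69 [3]=0xc7 (big-endian) → word 0x88a969c7
seq [20+:12] = (word>>20) & 0xfff = 2186  ←
state [13+:7] = (word>>13) & 0x7f = 75
prio [0+:13] = (word>>0) & 0x1fff = 2503

2186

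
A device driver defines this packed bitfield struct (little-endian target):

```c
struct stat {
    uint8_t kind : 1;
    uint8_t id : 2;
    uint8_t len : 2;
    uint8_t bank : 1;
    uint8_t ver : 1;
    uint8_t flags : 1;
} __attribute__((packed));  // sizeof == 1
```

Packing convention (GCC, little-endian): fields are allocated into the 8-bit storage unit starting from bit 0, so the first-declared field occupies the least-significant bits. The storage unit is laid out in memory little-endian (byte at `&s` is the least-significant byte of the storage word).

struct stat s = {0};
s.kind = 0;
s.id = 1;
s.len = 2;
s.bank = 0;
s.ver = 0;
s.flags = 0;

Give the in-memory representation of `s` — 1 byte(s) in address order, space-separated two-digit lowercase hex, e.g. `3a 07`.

12

kind (1b) val=0 bits=0x0 at bit 0: 0x00
id (2b) val=1 bits=0x1 at bit 1: 0x02
len (2b) val=2 bits=0x2 at bit 3: 0x12
bank (1b) val=0 bits=0x0 at bit 5: 0x12
ver (1b) val=0 bits=0x0 at bit 6: 0x12
flags (1b) val=0 bits=0x0 at bit 7: 0x12
word = 0x12 → little-endian bytes:
  [0]=0x12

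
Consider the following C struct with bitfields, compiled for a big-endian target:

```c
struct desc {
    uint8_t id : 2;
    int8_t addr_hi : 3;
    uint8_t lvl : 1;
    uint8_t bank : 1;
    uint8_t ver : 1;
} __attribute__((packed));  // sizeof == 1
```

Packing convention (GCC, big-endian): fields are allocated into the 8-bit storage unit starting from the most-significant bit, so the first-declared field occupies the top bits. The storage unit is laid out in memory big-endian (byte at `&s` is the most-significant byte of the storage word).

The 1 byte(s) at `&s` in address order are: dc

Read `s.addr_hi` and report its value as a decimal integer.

[0]=0xdc (big-endian) → word 0xdc
id:2 @ bit 6 → (0xdc>>6)&0x3 = 0x3
addr_hi:3 @ bit 3 → (0xdc>>3)&0x7 = 0x3  ←
lvl:1 @ bit 2 → (0xdc>>2)&0x1 = 0x1
bank:1 @ bit 1 → (0xdc>>1)&0x1 = 0x0
ver:1 @ bit 0 → (0xdc>>0)&0x1 = 0x0
addr_hi signed 3b, MSB=0: value = 3

3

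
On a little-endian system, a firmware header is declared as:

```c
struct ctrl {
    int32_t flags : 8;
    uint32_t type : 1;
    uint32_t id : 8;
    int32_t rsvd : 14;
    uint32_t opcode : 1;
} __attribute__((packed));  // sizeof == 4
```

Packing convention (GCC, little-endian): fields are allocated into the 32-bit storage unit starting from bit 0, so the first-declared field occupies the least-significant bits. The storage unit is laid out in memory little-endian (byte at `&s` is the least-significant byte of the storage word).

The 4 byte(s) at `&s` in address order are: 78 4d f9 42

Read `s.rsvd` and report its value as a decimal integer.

-7812

[0]=0x78 [1]=0x4d [2]=0xf9 [3]=0x42 (little-endian) → word 0x42f94d78
flags [0+:8] = (word>>0) & 0xff = 120
type [8+:1] = (word>>8) & 0x1 = 1
id [9+:8] = (word>>9) & 0xff = 166
rsvd [17+:14] = (word>>17) & 0x3fff = 8572  ←
opcode [31+:1] = (word>>31) & 0x1 = 0
rsvd signed 14b, MSB=1: 8572 - 16384 = -7812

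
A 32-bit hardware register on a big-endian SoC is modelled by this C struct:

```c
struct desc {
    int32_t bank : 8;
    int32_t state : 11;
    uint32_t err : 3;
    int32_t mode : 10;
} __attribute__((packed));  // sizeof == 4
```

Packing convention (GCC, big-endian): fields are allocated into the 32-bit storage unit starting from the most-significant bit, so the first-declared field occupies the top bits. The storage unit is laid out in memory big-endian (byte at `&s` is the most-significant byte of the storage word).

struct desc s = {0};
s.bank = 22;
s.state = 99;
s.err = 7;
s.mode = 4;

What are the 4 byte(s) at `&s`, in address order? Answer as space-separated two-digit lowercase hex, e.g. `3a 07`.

16 0c 7c 04

bank (8b) val=22 bits=0x16 at bit 24: 0x16000000
state (11b) val=99 bits=0x63 at bit 13: 0x160c6000
err (3b) val=7 bits=0x7 at bit 10: 0x160c7c00
mode (10b) val=4 bits=0x4 at bit 0: 0x160c7c04
word = 0x160c7c04 → big-endian bytes:
  [0]=0x16  [1]=0x0c  [2]=0x7c  [3]=0x04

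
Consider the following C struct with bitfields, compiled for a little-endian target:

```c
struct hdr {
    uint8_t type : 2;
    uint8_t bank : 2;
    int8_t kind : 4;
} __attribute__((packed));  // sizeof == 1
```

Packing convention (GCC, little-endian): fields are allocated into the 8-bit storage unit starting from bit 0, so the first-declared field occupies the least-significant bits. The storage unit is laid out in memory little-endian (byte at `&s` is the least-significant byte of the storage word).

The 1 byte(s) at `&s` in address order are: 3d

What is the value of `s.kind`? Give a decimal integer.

[0]=0x3d (little-endian) → word 0x3d
type:2 @ bit 0 → (0x3d>>0)&0x3 = 0x1
bank:2 @ bit 2 → (0x3d>>2)&0x3 = 0x3
kind:4 @ bit 4 → (0x3d>>4)&0xf = 0x3  ←
kind signed 4b, MSB=0: value = 3

3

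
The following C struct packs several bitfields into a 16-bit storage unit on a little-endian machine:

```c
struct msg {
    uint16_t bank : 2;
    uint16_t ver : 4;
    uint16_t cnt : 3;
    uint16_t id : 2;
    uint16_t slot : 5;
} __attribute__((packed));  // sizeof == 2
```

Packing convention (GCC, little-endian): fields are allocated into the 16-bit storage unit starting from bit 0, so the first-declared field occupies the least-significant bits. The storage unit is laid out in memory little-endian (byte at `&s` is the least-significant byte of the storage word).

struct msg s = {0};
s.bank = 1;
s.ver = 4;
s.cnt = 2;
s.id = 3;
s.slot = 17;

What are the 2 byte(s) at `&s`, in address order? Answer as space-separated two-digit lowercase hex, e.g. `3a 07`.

91 8e

bank (2b) val=1 bits=0x1 at bit 0: 0x0001
ver (4b) val=4 bits=0x4 at bit 2: 0x0011
cnt (3b) val=2 bits=0x2 at bit 6: 0x0091
id (2b) val=3 bits=0x3 at bit 9: 0x0691
slot (5b) val=17 bits=0x11 at bit 11: 0x8e91
word = 0x8e91 → little-endian bytes:
  [0]=0x91  [1]=0x8e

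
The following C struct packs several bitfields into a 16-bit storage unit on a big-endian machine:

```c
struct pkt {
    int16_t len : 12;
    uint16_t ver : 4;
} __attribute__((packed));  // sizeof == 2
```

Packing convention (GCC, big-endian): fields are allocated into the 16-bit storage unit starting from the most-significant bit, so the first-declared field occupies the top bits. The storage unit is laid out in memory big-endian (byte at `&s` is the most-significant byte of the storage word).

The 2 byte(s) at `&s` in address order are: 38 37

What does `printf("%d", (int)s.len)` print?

[0]=0x38 [1]=0x37 (big-endian) → word 0x3837
len:12 @ bit 4 → (0x3837>>4)&0xfff = 0x383  ←
ver:4 @ bit 0 → (0x3837>>0)&0xf = 0x7
len signed 12b, MSB=0: value = 899

899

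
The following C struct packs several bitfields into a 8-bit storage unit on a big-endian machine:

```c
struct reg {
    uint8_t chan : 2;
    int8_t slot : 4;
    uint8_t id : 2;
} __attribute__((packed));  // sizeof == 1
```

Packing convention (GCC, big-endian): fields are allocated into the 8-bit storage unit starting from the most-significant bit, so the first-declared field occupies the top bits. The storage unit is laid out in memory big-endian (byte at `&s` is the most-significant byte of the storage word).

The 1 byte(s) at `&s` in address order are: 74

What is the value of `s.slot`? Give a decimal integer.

-3

[0]=0x74 (big-endian) → word 0x74
chan [6+:2] = (word>>6) & 0x3 = 1
slot [2+:4] = (word>>2) & 0xf = 13  ←
id [0+:2] = (word>>0) & 0x3 = 0
slot signed 4b, MSB=1: 13 - 16 = -3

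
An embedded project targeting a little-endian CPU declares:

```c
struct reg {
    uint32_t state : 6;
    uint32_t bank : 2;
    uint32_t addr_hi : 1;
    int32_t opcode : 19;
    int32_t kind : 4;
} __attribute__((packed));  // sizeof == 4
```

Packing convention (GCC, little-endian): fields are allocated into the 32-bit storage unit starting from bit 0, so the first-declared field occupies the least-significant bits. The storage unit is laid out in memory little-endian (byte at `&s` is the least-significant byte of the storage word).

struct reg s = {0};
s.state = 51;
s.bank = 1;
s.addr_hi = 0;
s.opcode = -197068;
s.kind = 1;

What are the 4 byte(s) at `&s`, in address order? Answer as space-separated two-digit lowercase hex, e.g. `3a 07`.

state:6 = 51 → 0x33 << 0 → word 0x00000033
bank:2 = 1 → 0x1 << 6 → word 0x00000073
addr_hi:1 = 0 → 0x0 << 8 → word 0x00000073
opcode:19 = -197068 → 0x4fe34 << 9 → word 0x09fc6873
kind:4 = 1 → 0x1 << 28 → word 0x19fc6873
word = 0x19fc6873 → little-endian bytes:
  [0]=0x73  [1]=0x68  [2]=0xfc  [3]=0x19

73 68 fc 19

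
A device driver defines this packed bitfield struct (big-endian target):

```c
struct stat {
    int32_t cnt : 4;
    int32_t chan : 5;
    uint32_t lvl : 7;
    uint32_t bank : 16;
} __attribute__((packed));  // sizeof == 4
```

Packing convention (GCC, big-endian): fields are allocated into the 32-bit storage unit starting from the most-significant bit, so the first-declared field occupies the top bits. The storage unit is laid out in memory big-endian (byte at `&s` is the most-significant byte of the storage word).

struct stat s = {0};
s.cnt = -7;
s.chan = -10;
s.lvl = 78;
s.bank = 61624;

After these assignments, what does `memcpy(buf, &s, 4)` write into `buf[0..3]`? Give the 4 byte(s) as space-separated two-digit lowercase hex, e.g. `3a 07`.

9b 4e f0 b8

cnt:4 = -7 → 0x9 << 28 → word 0x90000000
chan:5 = -10 → 0x16 << 23 → word 0x9b000000
lvl:7 = 78 → 0x4e << 16 → word 0x9b4e0000
bank:16 = 61624 → 0xf0b8 << 0 → word 0x9b4ef0b8
word = 0x9b4ef0b8 → big-endian bytes:
  [0]=0x9b  [1]=0x4e  [2]=0xf0  [3]=0xb8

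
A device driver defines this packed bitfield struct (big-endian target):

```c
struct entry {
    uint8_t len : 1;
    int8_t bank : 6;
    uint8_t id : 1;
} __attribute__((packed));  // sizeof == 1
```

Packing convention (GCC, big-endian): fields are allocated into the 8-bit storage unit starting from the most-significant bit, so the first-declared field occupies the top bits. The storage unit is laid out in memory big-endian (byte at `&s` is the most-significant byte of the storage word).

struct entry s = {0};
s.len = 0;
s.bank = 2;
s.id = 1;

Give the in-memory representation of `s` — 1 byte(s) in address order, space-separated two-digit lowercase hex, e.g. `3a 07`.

05

len:1 = 0 → 0x0 << 7 → word 0x00
bank:6 = 2 → 0x2 << 1 → word 0x04
id:1 = 1 → 0x1 << 0 → word 0x05
word = 0x05 → big-endian bytes:
  [0]=0x05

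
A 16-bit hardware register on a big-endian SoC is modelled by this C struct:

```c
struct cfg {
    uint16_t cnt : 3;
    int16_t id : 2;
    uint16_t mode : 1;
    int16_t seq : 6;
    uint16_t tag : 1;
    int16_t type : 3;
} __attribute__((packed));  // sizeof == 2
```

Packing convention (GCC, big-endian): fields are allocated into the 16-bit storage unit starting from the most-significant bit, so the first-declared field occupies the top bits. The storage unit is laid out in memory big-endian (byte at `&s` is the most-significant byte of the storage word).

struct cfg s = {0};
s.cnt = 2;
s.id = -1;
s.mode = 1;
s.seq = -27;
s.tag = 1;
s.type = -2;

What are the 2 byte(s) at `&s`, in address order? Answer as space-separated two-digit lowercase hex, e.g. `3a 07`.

cnt (3b) val=2 bits=0x2 at bit 13: 0x4000
id (2b) val=-1 bits=0x3 at bit 11: 0x5800
mode (1b) val=1 bits=0x1 at bit 10: 0x5c00
seq (6b) val=-27 bits=0x25 at bit 4: 0x5e50
tag (1b) val=1 bits=0x1 at bit 3: 0x5e58
type (3b) val=-2 bits=0x6 at bit 0: 0x5e5e
word = 0x5e5e → big-endian bytes:
  [0]=0x5e  [1]=0x5e

5e 5e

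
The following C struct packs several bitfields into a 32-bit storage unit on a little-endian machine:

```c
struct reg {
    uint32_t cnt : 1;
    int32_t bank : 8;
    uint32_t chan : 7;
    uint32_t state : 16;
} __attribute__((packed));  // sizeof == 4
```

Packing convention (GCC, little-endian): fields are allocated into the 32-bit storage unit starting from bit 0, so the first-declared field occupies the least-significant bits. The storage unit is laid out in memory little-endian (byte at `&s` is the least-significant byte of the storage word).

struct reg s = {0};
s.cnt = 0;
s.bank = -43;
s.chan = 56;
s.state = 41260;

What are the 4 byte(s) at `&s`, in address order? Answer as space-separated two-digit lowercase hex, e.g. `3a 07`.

aa 71 2c a1

cnt:1 = 0 → 0x0 << 0 → word 0x00000000
bank:8 = -43 → 0xd5 << 1 → word 0x000001aa
chan:7 = 56 → 0x38 << 9 → word 0x000071aa
state:16 = 41260 → 0xa12c << 16 → word 0xa12c71aa
word = 0xa12c71aa → little-endian bytes:
  [0]=0xaa  [1]=0x71  [2]=0x2c  [3]=0xa1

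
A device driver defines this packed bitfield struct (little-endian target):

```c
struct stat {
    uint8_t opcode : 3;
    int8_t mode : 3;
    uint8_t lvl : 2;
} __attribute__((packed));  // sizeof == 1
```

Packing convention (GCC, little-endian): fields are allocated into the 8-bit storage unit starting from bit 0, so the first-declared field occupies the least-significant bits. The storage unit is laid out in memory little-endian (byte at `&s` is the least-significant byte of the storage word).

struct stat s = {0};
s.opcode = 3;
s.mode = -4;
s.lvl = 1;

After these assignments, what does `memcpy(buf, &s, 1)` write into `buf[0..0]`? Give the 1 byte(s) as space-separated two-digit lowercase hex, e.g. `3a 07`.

[0+:3] opcode=3 & 0x7 = 0x3; word=0x03
[3+:3] mode=-4 & 0x7 = 0x4; word=0x23
[6+:2] lvl=1 & 0x3 = 0x1; word=0x63
word = 0x63 → little-endian bytes:
  [0]=0x63

63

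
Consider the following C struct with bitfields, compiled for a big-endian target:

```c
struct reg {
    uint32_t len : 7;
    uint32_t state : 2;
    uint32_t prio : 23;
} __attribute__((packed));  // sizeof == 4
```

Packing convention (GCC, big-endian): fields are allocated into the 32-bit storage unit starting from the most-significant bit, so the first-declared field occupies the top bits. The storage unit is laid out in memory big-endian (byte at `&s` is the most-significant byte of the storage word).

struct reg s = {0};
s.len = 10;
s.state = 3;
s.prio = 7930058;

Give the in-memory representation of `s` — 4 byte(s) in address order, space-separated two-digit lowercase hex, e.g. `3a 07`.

15 f9 00 ca

[25+:7] len=10 & 0x7f = 0xa; word=0x14000000
[23+:2] state=3 & 0x3 = 0x3; word=0x15800000
[0+:23] prio=7930058 & 0x7fffff = 0x7900ca; word=0x15f900ca
word = 0x15f900ca → big-endian bytes:
  [0]=0x15  [1]=0xf9  [2]=0x00  [3]=0xca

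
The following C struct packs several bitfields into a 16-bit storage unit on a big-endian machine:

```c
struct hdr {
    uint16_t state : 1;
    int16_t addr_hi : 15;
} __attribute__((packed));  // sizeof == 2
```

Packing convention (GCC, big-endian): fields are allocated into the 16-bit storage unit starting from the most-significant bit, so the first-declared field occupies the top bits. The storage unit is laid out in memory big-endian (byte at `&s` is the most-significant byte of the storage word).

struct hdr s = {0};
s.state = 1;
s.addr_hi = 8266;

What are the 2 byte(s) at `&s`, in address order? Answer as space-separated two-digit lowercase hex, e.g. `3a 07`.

[15+:1] state=1 & 0x1 = 0x1; word=0x8000
[0+:15] addr_hi=8266 & 0x7fff = 0x204a; word=0xa04a
word = 0xa04a → big-endian bytes:
  [0]=0xa0  [1]=0x4a

a0 4a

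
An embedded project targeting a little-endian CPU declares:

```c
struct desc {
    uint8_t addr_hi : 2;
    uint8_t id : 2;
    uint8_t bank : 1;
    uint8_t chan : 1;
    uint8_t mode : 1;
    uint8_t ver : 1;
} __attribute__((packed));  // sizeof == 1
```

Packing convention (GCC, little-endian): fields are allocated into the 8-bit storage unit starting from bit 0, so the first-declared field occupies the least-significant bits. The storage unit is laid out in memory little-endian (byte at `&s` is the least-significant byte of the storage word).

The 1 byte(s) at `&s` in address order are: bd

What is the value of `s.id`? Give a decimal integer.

3

[0]=0xbd (little-endian) → word 0xbd
addr_hi [0+:2] = (word>>0) & 0x3 = 1
id [2+:2] = (word>>2) & 0x3 = 3  ←
bank [4+:1] = (word>>4) & 0x1 = 1
chan [5+:1] = (word>>5) & 0x1 = 1
mode [6+:1] = (word>>6) & 0x1 = 0
ver [7+:1] = (word>>7) & 0x1 = 1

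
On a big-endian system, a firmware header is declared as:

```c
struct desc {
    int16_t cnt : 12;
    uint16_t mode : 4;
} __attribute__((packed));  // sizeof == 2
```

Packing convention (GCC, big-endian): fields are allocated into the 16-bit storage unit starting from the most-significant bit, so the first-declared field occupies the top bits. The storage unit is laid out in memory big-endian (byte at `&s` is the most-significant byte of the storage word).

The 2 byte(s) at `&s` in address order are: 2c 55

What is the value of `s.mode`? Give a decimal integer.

5

[0]=0x2c [1]=0x55 (big-endian) → word 0x2c55
cnt [4+:12] = (word>>4) & 0xfff = 709
mode [0+:4] = (word>>0) & 0xf = 5  ←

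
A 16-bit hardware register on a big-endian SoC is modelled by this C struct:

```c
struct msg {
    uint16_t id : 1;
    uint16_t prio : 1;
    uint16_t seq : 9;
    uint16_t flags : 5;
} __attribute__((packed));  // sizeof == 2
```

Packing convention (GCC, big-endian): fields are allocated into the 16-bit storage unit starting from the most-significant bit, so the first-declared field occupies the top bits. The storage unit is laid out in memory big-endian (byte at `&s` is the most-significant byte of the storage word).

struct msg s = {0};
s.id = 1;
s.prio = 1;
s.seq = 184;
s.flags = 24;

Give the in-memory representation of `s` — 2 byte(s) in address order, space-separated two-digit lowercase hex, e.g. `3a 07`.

d7 18

id (1b) val=1 bits=0x1 at bit 15: 0x8000
prio (1b) val=1 bits=0x1 at bit 14: 0xc000
seq (9b) val=184 bits=0xb8 at bit 5: 0xd700
flags (5b) val=24 bits=0x18 at bit 0: 0xd718
word = 0xd718 → big-endian bytes:
  [0]=0xd7  [1]=0x18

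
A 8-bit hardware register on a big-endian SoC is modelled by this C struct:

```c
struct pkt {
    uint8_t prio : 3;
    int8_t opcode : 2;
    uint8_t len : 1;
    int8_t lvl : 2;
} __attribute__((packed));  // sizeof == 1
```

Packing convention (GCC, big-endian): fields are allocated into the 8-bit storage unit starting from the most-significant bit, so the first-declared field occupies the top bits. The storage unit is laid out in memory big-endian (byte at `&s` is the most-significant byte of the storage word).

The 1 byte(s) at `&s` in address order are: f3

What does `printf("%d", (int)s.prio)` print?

[0]=0xf3 (big-endian) → word 0xf3
prio [5+:3] = (word>>5) & 0x7 = 7  ←
opcode [3+:2] = (word>>3) & 0x3 = 2
len [2+:1] = (word>>2) & 0x1 = 0
lvl [0+:2] = (word>>0) & 0x3 = 3

7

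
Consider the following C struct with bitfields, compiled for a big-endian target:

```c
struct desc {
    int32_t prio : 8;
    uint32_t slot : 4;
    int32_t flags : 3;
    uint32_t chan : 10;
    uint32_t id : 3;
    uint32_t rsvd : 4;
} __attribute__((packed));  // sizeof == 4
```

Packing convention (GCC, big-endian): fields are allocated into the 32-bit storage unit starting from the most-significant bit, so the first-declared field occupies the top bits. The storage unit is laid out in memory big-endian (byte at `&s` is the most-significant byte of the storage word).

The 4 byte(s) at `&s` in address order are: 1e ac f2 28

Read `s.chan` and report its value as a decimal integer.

[0]=0x1e [1]=0xac [2]=0xf2 [3]=0x28 (big-endian) → word 0x1eacf228
prio [24+:8] = (word>>24) & 0xff = 30
slot [20+:4] = (word>>20) & 0xf = 10
flags [17+:3] = (word>>17) & 0x7 = 6
chan [7+:10] = (word>>7) & 0x3ff = 484  ←
id [4+:3] = (word>>4) & 0x7 = 2
rsvd [0+:4] = (word>>0) & 0xf = 8

484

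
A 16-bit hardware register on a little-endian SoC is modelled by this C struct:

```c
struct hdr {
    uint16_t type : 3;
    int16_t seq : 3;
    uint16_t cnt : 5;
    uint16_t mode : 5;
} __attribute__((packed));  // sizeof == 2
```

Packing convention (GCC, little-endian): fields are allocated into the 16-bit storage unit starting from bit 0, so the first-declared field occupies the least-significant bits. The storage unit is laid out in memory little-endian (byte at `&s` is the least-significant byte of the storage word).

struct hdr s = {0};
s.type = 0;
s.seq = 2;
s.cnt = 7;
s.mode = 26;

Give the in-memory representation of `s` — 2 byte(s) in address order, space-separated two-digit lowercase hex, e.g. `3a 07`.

d0 d1

[0+:3] type=0 & 0x7 = 0x0; word=0x0000
[3+:3] seq=2 & 0x7 = 0x2; word=0x0010
[6+:5] cnt=7 & 0x1f = 0x7; word=0x01d0
[11+:5] mode=26 & 0x1f = 0x1a; word=0xd1d0
word = 0xd1d0 → little-endian bytes:
  [0]=0xd0  [1]=0xd1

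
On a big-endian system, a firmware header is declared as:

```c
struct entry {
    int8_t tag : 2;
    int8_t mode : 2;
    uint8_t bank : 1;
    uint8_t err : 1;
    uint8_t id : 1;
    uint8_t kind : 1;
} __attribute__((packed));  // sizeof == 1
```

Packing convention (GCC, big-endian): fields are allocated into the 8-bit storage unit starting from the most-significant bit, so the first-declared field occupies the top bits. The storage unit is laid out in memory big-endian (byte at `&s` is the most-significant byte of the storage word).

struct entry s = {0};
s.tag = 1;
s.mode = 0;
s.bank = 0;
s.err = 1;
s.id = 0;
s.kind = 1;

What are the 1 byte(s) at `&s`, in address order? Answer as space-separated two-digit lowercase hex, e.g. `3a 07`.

45

tag:2 = 1 → 0x1 << 6 → word 0x40
mode:2 = 0 → 0x0 << 4 → word 0x40
bank:1 = 0 → 0x0 << 3 → word 0x40
err:1 = 1 → 0x1 << 2 → word 0x44
id:1 = 0 → 0x0 << 1 → word 0x44
kind:1 = 1 → 0x1 << 0 → word 0x45
word = 0x45 → big-endian bytes:
  [0]=0x45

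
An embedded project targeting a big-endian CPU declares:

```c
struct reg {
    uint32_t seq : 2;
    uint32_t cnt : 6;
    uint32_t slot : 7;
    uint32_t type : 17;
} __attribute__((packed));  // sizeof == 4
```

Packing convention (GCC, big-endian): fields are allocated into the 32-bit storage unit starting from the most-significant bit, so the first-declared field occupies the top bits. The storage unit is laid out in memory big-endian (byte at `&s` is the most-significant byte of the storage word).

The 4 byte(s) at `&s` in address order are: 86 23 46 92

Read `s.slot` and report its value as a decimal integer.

[0]=0x86 [1]=0x23 [2]=0x46 [3]=0x92 (big-endian) → word 0x86234692
seq:2 @ bit 30 → (0x86234692>>30)&0x3 = 0x2
cnt:6 @ bit 24 → (0x86234692>>24)&0x3f = 0x6
slot:7 @ bit 17 → (0x86234692>>17)&0x7f = 0x11  ←
type:17 @ bit 0 → (0x86234692>>0)&0x1ffff = 0x14692

17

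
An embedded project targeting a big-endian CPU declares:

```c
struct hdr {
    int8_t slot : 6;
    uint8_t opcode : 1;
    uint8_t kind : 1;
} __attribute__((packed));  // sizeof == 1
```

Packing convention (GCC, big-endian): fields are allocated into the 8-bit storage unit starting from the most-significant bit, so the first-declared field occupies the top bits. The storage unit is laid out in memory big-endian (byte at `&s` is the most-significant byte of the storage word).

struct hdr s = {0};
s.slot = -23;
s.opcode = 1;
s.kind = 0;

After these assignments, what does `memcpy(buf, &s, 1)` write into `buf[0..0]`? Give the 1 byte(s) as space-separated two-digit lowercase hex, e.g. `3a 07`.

a6

[2+:6] slot=-23 & 0x3f = 0x29; word=0xa4
[1+:1] opcode=1 & 0x1 = 0x1; word=0xa6
[0+:1] kind=0 & 0x1 = 0x0; word=0xa6
word = 0xa6 → big-endian bytes:
  [0]=0xa6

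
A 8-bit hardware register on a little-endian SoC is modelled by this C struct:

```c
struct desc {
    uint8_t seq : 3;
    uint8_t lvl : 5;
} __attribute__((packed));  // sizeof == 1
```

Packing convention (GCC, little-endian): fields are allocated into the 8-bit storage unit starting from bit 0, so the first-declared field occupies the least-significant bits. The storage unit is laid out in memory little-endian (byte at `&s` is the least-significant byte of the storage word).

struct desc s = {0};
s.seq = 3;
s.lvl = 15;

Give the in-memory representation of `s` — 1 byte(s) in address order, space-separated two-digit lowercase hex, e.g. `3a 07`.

seq:3 = 3 → 0x3 << 0 → word 0x03
lvl:5 = 15 → 0xf << 3 → word 0x7b
word = 0x7b → little-endian bytes:
  [0]=0x7b

7b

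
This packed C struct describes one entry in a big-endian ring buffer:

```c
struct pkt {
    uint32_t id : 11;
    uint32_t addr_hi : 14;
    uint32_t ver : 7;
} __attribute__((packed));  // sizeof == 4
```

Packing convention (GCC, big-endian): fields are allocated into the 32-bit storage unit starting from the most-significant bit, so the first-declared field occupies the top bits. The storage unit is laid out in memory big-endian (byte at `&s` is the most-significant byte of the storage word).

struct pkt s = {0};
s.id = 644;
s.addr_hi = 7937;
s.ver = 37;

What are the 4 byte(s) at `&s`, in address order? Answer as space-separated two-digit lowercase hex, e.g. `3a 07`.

50 8f 80 a5

id:11 = 644 → 0x284 << 21 → word 0x50800000
addr_hi:14 = 7937 → 0x1f01 << 7 → word 0x508f8080
ver:7 = 37 → 0x25 << 0 → word 0x508f80a5
word = 0x508f80a5 → big-endian bytes:
  [0]=0x50  [1]=0x8f  [2]=0x80  [3]=0xa5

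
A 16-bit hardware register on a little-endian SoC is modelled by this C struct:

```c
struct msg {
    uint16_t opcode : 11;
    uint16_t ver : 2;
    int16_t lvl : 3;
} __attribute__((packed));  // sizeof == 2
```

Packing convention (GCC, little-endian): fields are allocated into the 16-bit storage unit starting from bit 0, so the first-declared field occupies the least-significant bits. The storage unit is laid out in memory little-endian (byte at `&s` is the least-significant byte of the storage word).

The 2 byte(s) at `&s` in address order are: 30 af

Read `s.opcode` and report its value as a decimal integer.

[0]=0x30 [1]=0xaf (little-endian) → word 0xaf30
opcode:11 @ bit 0 → (0xaf30>>0)&0x7ff = 0x730  ←
ver:2 @ bit 11 → (0xaf30>>11)&0x3 = 0x1
lvl:3 @ bit 13 → (0xaf30>>13)&0x7 = 0x5

1840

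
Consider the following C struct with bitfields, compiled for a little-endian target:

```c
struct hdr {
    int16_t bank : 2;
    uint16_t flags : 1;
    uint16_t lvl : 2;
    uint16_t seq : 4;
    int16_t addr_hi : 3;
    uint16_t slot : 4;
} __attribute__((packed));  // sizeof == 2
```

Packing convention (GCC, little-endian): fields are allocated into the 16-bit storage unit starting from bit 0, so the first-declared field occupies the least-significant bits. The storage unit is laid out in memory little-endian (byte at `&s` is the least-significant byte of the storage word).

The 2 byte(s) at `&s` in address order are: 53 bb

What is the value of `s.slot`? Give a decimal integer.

[0]=0x53 [1]=0xbb (little-endian) → word 0xbb53
bank [0+:2] = (word>>0) & 0x3 = 3
flags [2+:1] = (word>>2) & 0x1 = 0
lvl [3+:2] = (word>>3) & 0x3 = 2
seq [5+:4] = (word>>5) & 0xf = 10
addr_hi [9+:3] = (word>>9) & 0x7 = 5
slot [12+:4] = (word>>12) & 0xf = 11  ←

11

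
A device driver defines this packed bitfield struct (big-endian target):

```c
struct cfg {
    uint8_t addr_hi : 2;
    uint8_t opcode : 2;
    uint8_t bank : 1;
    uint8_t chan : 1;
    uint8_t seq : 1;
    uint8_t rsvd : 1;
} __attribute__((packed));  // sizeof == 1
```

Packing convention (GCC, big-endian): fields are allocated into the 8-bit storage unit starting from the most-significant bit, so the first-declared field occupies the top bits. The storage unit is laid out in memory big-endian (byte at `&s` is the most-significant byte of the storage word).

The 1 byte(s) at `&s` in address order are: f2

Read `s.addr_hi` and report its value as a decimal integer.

3

[0]=0xf2 (big-endian) → word 0xf2
addr_hi:2 @ bit 6 → (0xf2>>6)&0x3 = 0x3  ←
opcode:2 @ bit 4 → (0xf2>>4)&0x3 = 0x3
bank:1 @ bit 3 → (0xf2>>3)&0x1 = 0x0
chan:1 @ bit 2 → (0xf2>>2)&0x1 = 0x0
seq:1 @ bit 1 → (0xf2>>1)&0x1 = 0x1
rsvd:1 @ bit 0 → (0xf2>>0)&0x1 = 0x0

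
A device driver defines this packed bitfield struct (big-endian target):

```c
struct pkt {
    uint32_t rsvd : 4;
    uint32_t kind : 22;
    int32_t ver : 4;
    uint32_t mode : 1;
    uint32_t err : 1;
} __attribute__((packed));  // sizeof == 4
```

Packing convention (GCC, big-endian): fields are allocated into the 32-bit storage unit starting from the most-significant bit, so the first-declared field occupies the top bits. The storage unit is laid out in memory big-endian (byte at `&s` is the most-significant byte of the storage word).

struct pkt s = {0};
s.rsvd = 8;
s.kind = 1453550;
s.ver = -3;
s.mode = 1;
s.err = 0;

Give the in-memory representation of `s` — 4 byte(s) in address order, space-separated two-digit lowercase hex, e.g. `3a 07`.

[28+:4] rsvd=8 & 0xf = 0x8; word=0x80000000
[6+:22] kind=1453550 & 0x3fffff = 0x162dee; word=0x858b7b80
[2+:4] ver=-3 & 0xf = 0xd; word=0x858b7bb4
[1+:1] mode=1 & 0x1 = 0x1; word=0x858b7bb6
[0+:1] err=0 & 0x1 = 0x0; word=0x858b7bb6
word = 0x858b7bb6 → big-endian bytes:
  [0]=0x85  [1]=0x8b  [2]=0x7b  [3]=0xb6

85 8b 7b b6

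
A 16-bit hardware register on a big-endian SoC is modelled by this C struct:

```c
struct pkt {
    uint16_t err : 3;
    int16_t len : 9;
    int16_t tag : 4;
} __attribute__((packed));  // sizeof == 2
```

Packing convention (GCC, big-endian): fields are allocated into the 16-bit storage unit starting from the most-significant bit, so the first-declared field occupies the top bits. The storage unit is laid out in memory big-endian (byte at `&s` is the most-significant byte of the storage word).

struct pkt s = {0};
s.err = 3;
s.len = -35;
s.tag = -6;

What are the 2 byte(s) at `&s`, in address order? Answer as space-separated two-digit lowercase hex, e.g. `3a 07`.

[13+:3] err=3 & 0x7 = 0x3; word=0x6000
[4+:9] len=-35 & 0x1ff = 0x1dd; word=0x7dd0
[0+:4] tag=-6 & 0xf = 0xa; word=0x7dda
word = 0x7dda → big-endian bytes:
  [0]=0x7d  [1]=0xda

7d da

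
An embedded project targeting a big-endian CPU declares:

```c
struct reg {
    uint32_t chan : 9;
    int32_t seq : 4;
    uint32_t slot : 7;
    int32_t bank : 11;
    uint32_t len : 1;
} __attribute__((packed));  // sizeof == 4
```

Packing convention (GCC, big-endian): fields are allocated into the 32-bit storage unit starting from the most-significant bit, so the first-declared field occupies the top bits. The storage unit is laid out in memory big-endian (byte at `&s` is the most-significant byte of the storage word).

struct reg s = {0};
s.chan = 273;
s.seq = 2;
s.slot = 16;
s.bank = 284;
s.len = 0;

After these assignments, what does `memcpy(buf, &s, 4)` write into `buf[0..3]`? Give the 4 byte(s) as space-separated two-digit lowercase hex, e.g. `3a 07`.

88 91 02 38

chan:9 = 273 → 0x111 << 23 → word 0x88800000
seq:4 = 2 → 0x2 << 19 → word 0x88900000
slot:7 = 16 → 0x10 << 12 → word 0x88910000
bank:11 = 284 → 0x11c << 1 → word 0x88910238
len:1 = 0 → 0x0 << 0 → word 0x88910238
word = 0x88910238 → big-endian bytes:
  [0]=0x88  [1]=0x91  [2]=0x02  [3]=0x38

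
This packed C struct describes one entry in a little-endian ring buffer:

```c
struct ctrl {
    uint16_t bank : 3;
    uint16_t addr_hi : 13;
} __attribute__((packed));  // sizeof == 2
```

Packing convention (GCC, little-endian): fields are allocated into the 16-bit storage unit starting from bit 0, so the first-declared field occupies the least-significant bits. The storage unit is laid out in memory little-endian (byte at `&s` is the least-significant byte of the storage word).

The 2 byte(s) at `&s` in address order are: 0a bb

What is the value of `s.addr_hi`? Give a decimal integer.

5985

[0]=0x0a [1]=0xbb (little-endian) → word 0xbb0a
bank [0+:3] = (word>>0) & 0x7 = 2
addr_hi [3+:13] = (word>>3) & 0x1fff = 5985  ←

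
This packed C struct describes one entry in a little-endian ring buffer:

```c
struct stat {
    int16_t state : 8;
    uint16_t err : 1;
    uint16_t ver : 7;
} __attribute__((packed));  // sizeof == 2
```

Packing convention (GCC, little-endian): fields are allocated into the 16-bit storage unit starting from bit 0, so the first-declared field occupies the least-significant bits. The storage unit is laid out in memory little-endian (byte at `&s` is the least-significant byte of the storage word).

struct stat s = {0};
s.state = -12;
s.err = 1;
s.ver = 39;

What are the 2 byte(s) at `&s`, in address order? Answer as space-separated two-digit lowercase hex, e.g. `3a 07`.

f4 4f

state:8 = -12 → 0xf4 << 0 → word 0x00f4
err:1 = 1 → 0x1 << 8 → word 0x01f4
ver:7 = 39 → 0x27 << 9 → word 0x4ff4
word = 0x4ff4 → little-endian bytes:
  [0]=0xf4  [1]=0x4f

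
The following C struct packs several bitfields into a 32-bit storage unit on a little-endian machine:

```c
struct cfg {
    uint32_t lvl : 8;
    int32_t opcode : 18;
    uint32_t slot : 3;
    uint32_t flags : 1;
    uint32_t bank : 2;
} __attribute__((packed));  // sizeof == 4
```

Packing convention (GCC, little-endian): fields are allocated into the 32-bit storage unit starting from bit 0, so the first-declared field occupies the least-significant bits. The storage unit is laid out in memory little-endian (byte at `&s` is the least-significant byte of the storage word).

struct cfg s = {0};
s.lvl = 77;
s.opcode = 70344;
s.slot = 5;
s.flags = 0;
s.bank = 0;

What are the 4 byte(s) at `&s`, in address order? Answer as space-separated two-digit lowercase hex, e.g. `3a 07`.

4d c8 12 15

lvl (8b) val=77 bits=0x4d at bit 0: 0x0000004d
opcode (18b) val=70344 bits=0x112c8 at bit 8: 0x0112c84d
slot (3b) val=5 bits=0x5 at bit 26: 0x1512c84d
flags (1b) val=0 bits=0x0 at bit 29: 0x1512c84d
bank (2b) val=0 bits=0x0 at bit 30: 0x1512c84d
word = 0x1512c84d → little-endian bytes:
  [0]=0x4d  [1]=0xc8  [2]=0x12  [3]=0x15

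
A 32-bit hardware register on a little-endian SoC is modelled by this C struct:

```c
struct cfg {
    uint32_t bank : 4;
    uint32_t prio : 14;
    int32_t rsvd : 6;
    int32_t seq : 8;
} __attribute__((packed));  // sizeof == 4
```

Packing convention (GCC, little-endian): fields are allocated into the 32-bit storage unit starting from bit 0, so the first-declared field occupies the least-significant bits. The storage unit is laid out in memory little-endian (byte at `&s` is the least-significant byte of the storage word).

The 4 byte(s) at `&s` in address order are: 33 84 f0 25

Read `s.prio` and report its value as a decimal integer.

[0]=0x33 [1]=0x84 [2]=0xf0 [3]=0x25 (little-endian) → word 0x25f08433
bank:4 @ bit 0 → (0x25f08433>>0)&0xf = 0x3
prio:14 @ bit 4 → (0x25f08433>>4)&0x3fff = 0x843  ←
rsvd:6 @ bit 18 → (0x25f08433>>18)&0x3f = 0x3c
seq:8 @ bit 24 → (0x25f08433>>24)&0xff = 0x25

2115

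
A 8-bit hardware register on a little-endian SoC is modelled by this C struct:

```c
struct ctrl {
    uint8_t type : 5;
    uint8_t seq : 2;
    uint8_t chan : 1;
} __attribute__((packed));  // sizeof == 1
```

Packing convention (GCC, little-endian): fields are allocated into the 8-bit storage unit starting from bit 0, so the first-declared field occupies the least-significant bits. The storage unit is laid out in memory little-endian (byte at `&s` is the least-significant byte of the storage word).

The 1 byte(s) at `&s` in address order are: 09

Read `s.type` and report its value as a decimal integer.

9

[0]=0x09 (little-endian) → word 0x09
type [0+:5] = (word>>0) & 0x1f = 9  ←
seq [5+:2] = (word>>5) & 0x3 = 0
chan [7+:1] = (word>>7) & 0x1 = 0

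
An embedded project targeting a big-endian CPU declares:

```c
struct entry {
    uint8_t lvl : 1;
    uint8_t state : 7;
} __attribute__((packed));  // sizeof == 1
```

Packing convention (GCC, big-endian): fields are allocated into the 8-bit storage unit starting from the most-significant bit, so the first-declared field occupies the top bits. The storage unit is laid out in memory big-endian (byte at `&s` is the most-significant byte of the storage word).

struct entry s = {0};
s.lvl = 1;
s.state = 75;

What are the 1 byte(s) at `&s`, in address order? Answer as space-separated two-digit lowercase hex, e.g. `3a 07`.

lvl (1b) val=1 bits=0x1 at bit 7: 0x80
state (7b) val=75 bits=0x4b at bit 0: 0xcb
word = 0xcb → big-endian bytes:
  [0]=0xcb

cb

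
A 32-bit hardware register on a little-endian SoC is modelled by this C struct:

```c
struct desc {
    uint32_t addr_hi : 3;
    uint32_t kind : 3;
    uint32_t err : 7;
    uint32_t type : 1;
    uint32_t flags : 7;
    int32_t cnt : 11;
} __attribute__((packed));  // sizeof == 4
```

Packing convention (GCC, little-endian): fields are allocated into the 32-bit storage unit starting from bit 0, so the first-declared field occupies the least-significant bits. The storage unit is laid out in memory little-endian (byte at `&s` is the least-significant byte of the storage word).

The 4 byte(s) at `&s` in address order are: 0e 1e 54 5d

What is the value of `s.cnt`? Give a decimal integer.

746

[0]=0x0e [1]=0x1e [2]=0x54 [3]=0x5d (little-endian) → word 0x5d541e0e
addr_hi:3 @ bit 0 → (0x5d541e0e>>0)&0x7 = 0x6
kind:3 @ bit 3 → (0x5d541e0e>>3)&0x7 = 0x1
err:7 @ bit 6 → (0x5d541e0e>>6)&0x7f = 0x78
type:1 @ bit 13 → (0x5d541e0e>>13)&0x1 = 0x0
flags:7 @ bit 14 → (0x5d541e0e>>14)&0x7f = 0x50
cnt:11 @ bit 21 → (0x5d541e0e>>21)&0x7ff = 0x2ea  ←
cnt signed 11b, MSB=0: value = 746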